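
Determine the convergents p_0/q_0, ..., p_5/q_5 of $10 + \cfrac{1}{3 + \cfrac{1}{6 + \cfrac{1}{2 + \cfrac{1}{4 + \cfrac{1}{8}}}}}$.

Using the convergent recurrence p_i = a_i*p_{i-1} + p_{i-2}, q_i = a_i*q_{i-1} + q_{i-2} with p_{-2}=0, p_{-1}=1, q_{-2}=1, q_{-1}=0:
  i=0: a_0=10, p_0 = 10*1 + 0 = 10, q_0 = 10*0 + 1 = 1.
  i=1: a_1=3, p_1 = 3*10 + 1 = 31, q_1 = 3*1 + 0 = 3.
  i=2: a_2=6, p_2 = 6*31 + 10 = 196, q_2 = 6*3 + 1 = 19.
  i=3: a_3=2, p_3 = 2*196 + 31 = 423, q_3 = 2*19 + 3 = 41.
  i=4: a_4=4, p_4 = 4*423 + 196 = 1888, q_4 = 4*41 + 19 = 183.
  i=5: a_5=8, p_5 = 8*1888 + 423 = 15527, q_5 = 8*183 + 41 = 1505.

10/1, 31/3, 196/19, 423/41, 1888/183, 15527/1505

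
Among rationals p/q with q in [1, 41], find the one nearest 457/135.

Expand x = 457/135 as a continued fraction with the Euclidean algorithm:
  457 = 3*135 + 52, so a_0 = 3.
  135 = 2*52 + 31, so a_1 = 2.
  52 = 1*31 + 21, so a_2 = 1.
  31 = 1*21 + 10, so a_3 = 1.
  21 = 2*10 + 1, so a_4 = 2.
  10 = 10*1 + 0, so a_5 = 10.
so x = [3; 2, 1, 1, 2, 10].
Convergents (p_i = a_i*p_{i-1} + p_{i-2}, q_i = a_i*q_{i-1} + q_{i-2} with p_{-2}=0, p_{-1}=1, q_{-2}=1, q_{-1}=0), until the denominator exceeds 41:
  i=0: a_0=3, p_0 = 3*1 + 0 = 3, q_0 = 3*0 + 1 = 1.
  i=1: a_1=2, p_1 = 2*3 + 1 = 7, q_1 = 2*1 + 0 = 2.
  i=2: a_2=1, p_2 = 1*7 + 3 = 10, q_2 = 1*2 + 1 = 3.
  i=3: a_3=1, p_3 = 1*10 + 7 = 17, q_3 = 1*3 + 2 = 5.
  i=4: a_4=2, p_4 = 2*17 + 10 = 44, q_4 = 2*5 + 3 = 13.
  i=5: a_5=10, p_5 = 10*44 + 17 = 457, q_5 = 10*13 + 5 = 135.
q_5 = 135 > 41, so the last convergent with denominator <= 41 is p_4/q_4 = 44/13.
The closest fraction with denominator <= 41 is either p_4/q_4 or the intermediate fraction (k*p_4 + p_3)/(k*q_4 + q_3) with the largest k >= 1 whose denominator stays <= 41; these approach x as k grows, and every other convergent or intermediate fraction in range is farther away.
Largest k: floor((41 - q_3)/q_4) = floor((41 - 5)/13) = 2.
That gives (2*44 + 17)/(2*13 + 5) = 105/31.
Compare the errors: |x - 44/13| = |457*13 - 44*135|/(135*13) = 1/1755, and |x - 105/31| = |457*31 - 105*135|/(135*31) = 8/4185.
Cross-multiplying, 1*4185 = 4185 < 14040 = 8*1755, so 1/1755 is smaller: the convergent 44/13 is closer to x than 105/31.

44/13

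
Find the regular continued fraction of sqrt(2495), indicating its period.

[49; (1, 18, 1, 98)]

Write x_i = (sqrt(2495) + m_i)/d_i with (m_0, d_0) = (0, 1). a_0 = floor(sqrt(2495)) = 49, since 49^2 = 2401 <= 2495 < 2500 = 50^2.
Iterate m_{i+1} = d_i*a_i - m_i, d_{i+1} = (2495 - m_{i+1}^2)/d_i, a_{i+1} = floor((a_0 + m_{i+1})/d_{i+1}):
  m_1 = 1*49 - 0 = 49, d_1 = (2495 - 49^2)/1 = 94/1 = 94, a_1 = floor((49 + 49)/94) = 1.
  m_2 = 94*1 - 49 = 45, d_2 = (2495 - 45^2)/94 = 470/94 = 5, a_2 = floor((49 + 45)/5) = 18.
  m_3 = 5*18 - 45 = 45, d_3 = (2495 - 45^2)/5 = 470/5 = 94, a_3 = floor((49 + 45)/94) = 1.
  m_4 = 94*1 - 45 = 49, d_4 = (2495 - 49^2)/94 = 94/94 = 1, a_4 = floor((49 + 49)/1) = 98.
  m_5 = 1*98 - 49 = 49, d_5 = (2495 - 49^2)/1 = 94/1 = 94: (m_5, d_5) = (m_1, d_1) = (49, 94), so from here the quotients repeat a_1, ..., a_4; the period length is 4.
Hence the expansion of sqrt(2495) is a_0 = 49 followed by the repeating block 1, 18, 1, 98 (period 4).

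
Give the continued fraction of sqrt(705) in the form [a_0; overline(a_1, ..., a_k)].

Write x_i = (sqrt(705) + m_i)/d_i with (m_0, d_0) = (0, 1). a_0 = floor(sqrt(705)) = 26, since 26^2 = 676 <= 705 < 729 = 27^2.
Iterate m_{i+1} = d_i*a_i - m_i, d_{i+1} = (705 - m_{i+1}^2)/d_i, a_{i+1} = floor((a_0 + m_{i+1})/d_{i+1}):
  m_1 = 1*26 - 0 = 26, d_1 = (705 - 26^2)/1 = 29/1 = 29, a_1 = floor((26 + 26)/29) = 1.
  m_2 = 29*1 - 26 = 3, d_2 = (705 - 3^2)/29 = 696/29 = 24, a_2 = floor((26 + 3)/24) = 1.
  m_3 = 24*1 - 3 = 21, d_3 = (705 - 21^2)/24 = 264/24 = 11, a_3 = floor((26 + 21)/11) = 4.
  m_4 = 11*4 - 21 = 23, d_4 = (705 - 23^2)/11 = 176/11 = 16, a_4 = floor((26 + 23)/16) = 3.
  m_5 = 16*3 - 23 = 25, d_5 = (705 - 25^2)/16 = 80/16 = 5, a_5 = floor((26 + 25)/5) = 10.
  m_6 = 5*10 - 25 = 25, d_6 = (705 - 25^2)/5 = 80/5 = 16, a_6 = floor((26 + 25)/16) = 3.
  m_7 = 16*3 - 25 = 23, d_7 = (705 - 23^2)/16 = 176/16 = 11, a_7 = floor((26 + 23)/11) = 4.
  m_8 = 11*4 - 23 = 21, d_8 = (705 - 21^2)/11 = 264/11 = 24, a_8 = floor((26 + 21)/24) = 1.
  m_9 = 24*1 - 21 = 3, d_9 = (705 - 3^2)/24 = 696/24 = 29, a_9 = floor((26 + 3)/29) = 1.
  m_10 = 29*1 - 3 = 26, d_10 = (705 - 26^2)/29 = 29/29 = 1, a_10 = floor((26 + 26)/1) = 52.
  m_11 = 1*52 - 26 = 26, d_11 = (705 - 26^2)/1 = 29/1 = 29: (m_11, d_11) = (m_1, d_1) = (26, 29), so from here the quotients repeat a_1, ..., a_10; the period length is 10.
Hence the expansion of sqrt(705) is a_0 = 26 followed by the repeating block 1, 1, 4, 3, 10, 3, 4, 1, 1, 52 (period 10).

[26; overline(1, 1, 4, 3, 10, 3, 4, 1, 1, 52)]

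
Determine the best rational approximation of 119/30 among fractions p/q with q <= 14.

4/1

Expand x = 119/30 as a continued fraction with the Euclidean algorithm:
  119 = 3*30 + 29, so a_0 = 3.
  30 = 1*29 + 1, so a_1 = 1.
  29 = 29*1 + 0, so a_2 = 29.
so x = [3; 1, 29].
Convergents (p_i = a_i*p_{i-1} + p_{i-2}, q_i = a_i*q_{i-1} + q_{i-2} with p_{-2}=0, p_{-1}=1, q_{-2}=1, q_{-1}=0), until the denominator exceeds 14:
  i=0: a_0=3, p_0 = 3*1 + 0 = 3, q_0 = 3*0 + 1 = 1.
  i=1: a_1=1, p_1 = 1*3 + 1 = 4, q_1 = 1*1 + 0 = 1.
  i=2: a_2=29, p_2 = 29*4 + 3 = 119, q_2 = 29*1 + 1 = 30.
q_2 = 30 > 14, so the last convergent with denominator <= 14 is p_1/q_1 = 4/1.
The closest fraction with denominator <= 14 is either p_1/q_1 or the intermediate fraction (k*p_1 + p_0)/(k*q_1 + q_0) with the largest k >= 1 whose denominator stays <= 14; these approach x as k grows, and every other convergent or intermediate fraction in range is farther away.
Largest k: floor((14 - q_0)/q_1) = floor((14 - 1)/1) = 13.
That gives (13*4 + 3)/(13*1 + 1) = 55/14.
Compare the errors: |x - 4/1| = |119*1 - 4*30|/(30*1) = 1/30, and |x - 55/14| = |119*14 - 55*30|/(30*14) = 16/420.
Cross-multiplying, 1*420 = 420 < 480 = 16*30, so 1/30 is smaller: the convergent 4/1 is closer to x than 55/14.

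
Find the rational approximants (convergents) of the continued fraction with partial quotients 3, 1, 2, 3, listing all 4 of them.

Using the convergent recurrence p_i = a_i*p_{i-1} + p_{i-2}, q_i = a_i*q_{i-1} + q_{i-2} with p_{-2}=0, p_{-1}=1, q_{-2}=1, q_{-1}=0:
  i=0: a_0=3, p_0 = 3*1 + 0 = 3, q_0 = 3*0 + 1 = 1.
  i=1: a_1=1, p_1 = 1*3 + 1 = 4, q_1 = 1*1 + 0 = 1.
  i=2: a_2=2, p_2 = 2*4 + 3 = 11, q_2 = 2*1 + 1 = 3.
  i=3: a_3=3, p_3 = 3*11 + 4 = 37, q_3 = 3*3 + 1 = 10.

3/1, 4/1, 11/3, 37/10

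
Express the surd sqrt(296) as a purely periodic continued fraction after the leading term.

[17; (4, 1, 7, 1, 4, 34)]

Write x_i = (sqrt(296) + m_i)/d_i with (m_0, d_0) = (0, 1). a_0 = floor(sqrt(296)) = 17, since 17^2 = 289 <= 296 < 324 = 18^2.
Iterate m_{i+1} = d_i*a_i - m_i, d_{i+1} = (296 - m_{i+1}^2)/d_i, a_{i+1} = floor((a_0 + m_{i+1})/d_{i+1}):
  m_1 = 1*17 - 0 = 17, d_1 = (296 - 17^2)/1 = 7/1 = 7, a_1 = floor((17 + 17)/7) = 4.
  m_2 = 7*4 - 17 = 11, d_2 = (296 - 11^2)/7 = 175/7 = 25, a_2 = floor((17 + 11)/25) = 1.
  m_3 = 25*1 - 11 = 14, d_3 = (296 - 14^2)/25 = 100/25 = 4, a_3 = floor((17 + 14)/4) = 7.
  m_4 = 4*7 - 14 = 14, d_4 = (296 - 14^2)/4 = 100/4 = 25, a_4 = floor((17 + 14)/25) = 1.
  m_5 = 25*1 - 14 = 11, d_5 = (296 - 11^2)/25 = 175/25 = 7, a_5 = floor((17 + 11)/7) = 4.
  m_6 = 7*4 - 11 = 17, d_6 = (296 - 17^2)/7 = 7/7 = 1, a_6 = floor((17 + 17)/1) = 34.
  m_7 = 1*34 - 17 = 17, d_7 = (296 - 17^2)/1 = 7/1 = 7: (m_7, d_7) = (m_1, d_1) = (17, 7), so from here the quotients repeat a_1, ..., a_6; the period length is 6.
Hence the expansion of sqrt(296) is a_0 = 17 followed by the repeating block 4, 1, 7, 1, 4, 34 (period 6).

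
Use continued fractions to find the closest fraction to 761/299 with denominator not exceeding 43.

Expand x = 761/299 as a continued fraction with the Euclidean algorithm:
  761 = 2*299 + 163, so a_0 = 2.
  299 = 1*163 + 136, so a_1 = 1.
  163 = 1*136 + 27, so a_2 = 1.
  136 = 5*27 + 1, so a_3 = 5.
  27 = 27*1 + 0, so a_4 = 27.
so x = [2; 1, 1, 5, 27].
Convergents (p_i = a_i*p_{i-1} + p_{i-2}, q_i = a_i*q_{i-1} + q_{i-2} with p_{-2}=0, p_{-1}=1, q_{-2}=1, q_{-1}=0), until the denominator exceeds 43:
  i=0: a_0=2, p_0 = 2*1 + 0 = 2, q_0 = 2*0 + 1 = 1.
  i=1: a_1=1, p_1 = 1*2 + 1 = 3, q_1 = 1*1 + 0 = 1.
  i=2: a_2=1, p_2 = 1*3 + 2 = 5, q_2 = 1*1 + 1 = 2.
  i=3: a_3=5, p_3 = 5*5 + 3 = 28, q_3 = 5*2 + 1 = 11.
  i=4: a_4=27, p_4 = 27*28 + 5 = 761, q_4 = 27*11 + 2 = 299.
q_4 = 299 > 43, so the last convergent with denominator <= 43 is p_3/q_3 = 28/11.
The closest fraction with denominator <= 43 is either p_3/q_3 or the intermediate fraction (k*p_3 + p_2)/(k*q_3 + q_2) with the largest k >= 1 whose denominator stays <= 43; these approach x as k grows, and every other convergent or intermediate fraction in range is farther away.
Largest k: floor((43 - q_2)/q_3) = floor((43 - 2)/11) = 3.
That gives (3*28 + 5)/(3*11 + 2) = 89/35.
Compare the errors: |x - 28/11| = |761*11 - 28*299|/(299*11) = 1/3289, and |x - 89/35| = |761*35 - 89*299|/(299*35) = 24/10465.
Cross-multiplying, 1*10465 = 10465 < 78936 = 24*3289, so 1/3289 is smaller: the convergent 28/11 is closer to x than 89/35.

28/11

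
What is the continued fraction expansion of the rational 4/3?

Run the Euclidean algorithm on 4 and 3; the successive quotients are the partial quotients a_0, a_1, ... (each step inverts the fractional part left over by the previous one):
  4 = 1*3 + 1, so a_0 = 1.
  3 = 3*1 + 0, so a_1 = 3.
The remainder reaches 0 after 2 divisions, so the expansion has 2 partial quotients, read off in order.

[1; 3]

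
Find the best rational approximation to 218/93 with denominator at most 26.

Expand x = 218/93 as a continued fraction with the Euclidean algorithm:
  218 = 2*93 + 32, so a_0 = 2.
  93 = 2*32 + 29, so a_1 = 2.
  32 = 1*29 + 3, so a_2 = 1.
  29 = 9*3 + 2, so a_3 = 9.
  3 = 1*2 + 1, so a_4 = 1.
  2 = 2*1 + 0, so a_5 = 2.
so x = [2; 2, 1, 9, 1, 2].
Convergents (p_i = a_i*p_{i-1} + p_{i-2}, q_i = a_i*q_{i-1} + q_{i-2} with p_{-2}=0, p_{-1}=1, q_{-2}=1, q_{-1}=0), until the denominator exceeds 26:
  i=0: a_0=2, p_0 = 2*1 + 0 = 2, q_0 = 2*0 + 1 = 1.
  i=1: a_1=2, p_1 = 2*2 + 1 = 5, q_1 = 2*1 + 0 = 2.
  i=2: a_2=1, p_2 = 1*5 + 2 = 7, q_2 = 1*2 + 1 = 3.
  i=3: a_3=9, p_3 = 9*7 + 5 = 68, q_3 = 9*3 + 2 = 29.
q_3 = 29 > 26, so the last convergent with denominator <= 26 is p_2/q_2 = 7/3.
The closest fraction with denominator <= 26 is either p_2/q_2 or the intermediate fraction (k*p_2 + p_1)/(k*q_2 + q_1) with the largest k >= 1 whose denominator stays <= 26; these approach x as k grows, and every other convergent or intermediate fraction in range is farther away.
Largest k: floor((26 - q_1)/q_2) = floor((26 - 2)/3) = 8.
That gives (8*7 + 5)/(8*3 + 2) = 61/26.
Compare the errors: |x - 7/3| = |218*3 - 7*93|/(93*3) = 3/279, and |x - 61/26| = |218*26 - 61*93|/(93*26) = 5/2418.
Cross-multiplying, 5*279 = 1395 < 7254 = 3*2418, so 5/2418 is smaller: the intermediate fraction 61/26 is closer to x than 7/3.

61/26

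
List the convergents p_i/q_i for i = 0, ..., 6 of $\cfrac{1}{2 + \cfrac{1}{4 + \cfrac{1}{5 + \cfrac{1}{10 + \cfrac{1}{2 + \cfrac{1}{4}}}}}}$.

0/1, 1/2, 4/9, 21/47, 214/479, 449/1005, 2010/4499

Using the convergent recurrence p_i = a_i*p_{i-1} + p_{i-2}, q_i = a_i*q_{i-1} + q_{i-2} with p_{-2}=0, p_{-1}=1, q_{-2}=1, q_{-1}=0:
  i=0: a_0=0, p_0 = 0*1 + 0 = 0, q_0 = 0*0 + 1 = 1.
  i=1: a_1=2, p_1 = 2*0 + 1 = 1, q_1 = 2*1 + 0 = 2.
  i=2: a_2=4, p_2 = 4*1 + 0 = 4, q_2 = 4*2 + 1 = 9.
  i=3: a_3=5, p_3 = 5*4 + 1 = 21, q_3 = 5*9 + 2 = 47.
  i=4: a_4=10, p_4 = 10*21 + 4 = 214, q_4 = 10*47 + 9 = 479.
  i=5: a_5=2, p_5 = 2*214 + 21 = 449, q_5 = 2*479 + 47 = 1005.
  i=6: a_6=4, p_6 = 4*449 + 214 = 2010, q_6 = 4*1005 + 479 = 4499.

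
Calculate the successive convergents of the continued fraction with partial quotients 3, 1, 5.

Using the convergent recurrence p_i = a_i*p_{i-1} + p_{i-2}, q_i = a_i*q_{i-1} + q_{i-2} with p_{-2}=0, p_{-1}=1, q_{-2}=1, q_{-1}=0:
  i=0: a_0=3, p_0 = 3*1 + 0 = 3, q_0 = 3*0 + 1 = 1.
  i=1: a_1=1, p_1 = 1*3 + 1 = 4, q_1 = 1*1 + 0 = 1.
  i=2: a_2=5, p_2 = 5*4 + 3 = 23, q_2 = 5*1 + 1 = 6.

3/1, 4/1, 23/6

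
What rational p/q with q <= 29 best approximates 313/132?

64/27

Expand x = 313/132 as a continued fraction with the Euclidean algorithm:
  313 = 2*132 + 49, so a_0 = 2.
  132 = 2*49 + 34, so a_1 = 2.
  49 = 1*34 + 15, so a_2 = 1.
  34 = 2*15 + 4, so a_3 = 2.
  15 = 3*4 + 3, so a_4 = 3.
  4 = 1*3 + 1, so a_5 = 1.
  3 = 3*1 + 0, so a_6 = 3.
so x = [2; 2, 1, 2, 3, 1, 3].
Convergents (p_i = a_i*p_{i-1} + p_{i-2}, q_i = a_i*q_{i-1} + q_{i-2} with p_{-2}=0, p_{-1}=1, q_{-2}=1, q_{-1}=0), until the denominator exceeds 29:
  i=0: a_0=2, p_0 = 2*1 + 0 = 2, q_0 = 2*0 + 1 = 1.
  i=1: a_1=2, p_1 = 2*2 + 1 = 5, q_1 = 2*1 + 0 = 2.
  i=2: a_2=1, p_2 = 1*5 + 2 = 7, q_2 = 1*2 + 1 = 3.
  i=3: a_3=2, p_3 = 2*7 + 5 = 19, q_3 = 2*3 + 2 = 8.
  i=4: a_4=3, p_4 = 3*19 + 7 = 64, q_4 = 3*8 + 3 = 27.
  i=5: a_5=1, p_5 = 1*64 + 19 = 83, q_5 = 1*27 + 8 = 35.
q_5 = 35 > 29, so the last convergent with denominator <= 29 is p_4/q_4 = 64/27.
The closest fraction with denominator <= 29 is either p_4/q_4 or the intermediate fraction (k*p_4 + p_3)/(k*q_4 + q_3) with the largest k >= 1 whose denominator stays <= 29; these approach x as k grows, and every other convergent or intermediate fraction in range is farther away.
Largest k: floor((29 - q_3)/q_4) = floor((29 - 8)/27) = 0.
Since k = 0, no intermediate fraction beyond p_4/q_4 has denominator <= 29, so the convergent 64/27 is the closest (its error is |313*27 - 64*132|/(132*27) = 3/3564).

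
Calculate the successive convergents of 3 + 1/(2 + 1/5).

Using the convergent recurrence p_i = a_i*p_{i-1} + p_{i-2}, q_i = a_i*q_{i-1} + q_{i-2} with p_{-2}=0, p_{-1}=1, q_{-2}=1, q_{-1}=0:
  i=0: a_0=3, p_0 = 3*1 + 0 = 3, q_0 = 3*0 + 1 = 1.
  i=1: a_1=2, p_1 = 2*3 + 1 = 7, q_1 = 2*1 + 0 = 2.
  i=2: a_2=5, p_2 = 5*7 + 3 = 38, q_2 = 5*2 + 1 = 11.

3/1, 7/2, 38/11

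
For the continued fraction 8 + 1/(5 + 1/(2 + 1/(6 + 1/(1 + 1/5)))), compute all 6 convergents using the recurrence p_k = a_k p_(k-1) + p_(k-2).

8/1, 41/5, 90/11, 581/71, 671/82, 3936/481

Using the convergent recurrence p_i = a_i*p_{i-1} + p_{i-2}, q_i = a_i*q_{i-1} + q_{i-2} with p_{-2}=0, p_{-1}=1, q_{-2}=1, q_{-1}=0:
  i=0: a_0=8, p_0 = 8*1 + 0 = 8, q_0 = 8*0 + 1 = 1.
  i=1: a_1=5, p_1 = 5*8 + 1 = 41, q_1 = 5*1 + 0 = 5.
  i=2: a_2=2, p_2 = 2*41 + 8 = 90, q_2 = 2*5 + 1 = 11.
  i=3: a_3=6, p_3 = 6*90 + 41 = 581, q_3 = 6*11 + 5 = 71.
  i=4: a_4=1, p_4 = 1*581 + 90 = 671, q_4 = 1*71 + 11 = 82.
  i=5: a_5=5, p_5 = 5*671 + 581 = 3936, q_5 = 5*82 + 71 = 481.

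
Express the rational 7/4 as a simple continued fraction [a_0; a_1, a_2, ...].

Run the Euclidean algorithm on 7 and 4; the successive quotients are the partial quotients a_0, a_1, ... (each step inverts the fractional part left over by the previous one):
  7 = 1*4 + 3, so a_0 = 1.
  4 = 1*3 + 1, so a_1 = 1.
  3 = 3*1 + 0, so a_2 = 3.
The remainder reaches 0 after 3 divisions, so the expansion has 3 partial quotients, read off in order.

[1; 1, 3]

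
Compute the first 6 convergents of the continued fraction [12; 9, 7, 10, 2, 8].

Using the convergent recurrence p_i = a_i*p_{i-1} + p_{i-2}, q_i = a_i*q_{i-1} + q_{i-2} with p_{-2}=0, p_{-1}=1, q_{-2}=1, q_{-1}=0:
  i=0: a_0=12, p_0 = 12*1 + 0 = 12, q_0 = 12*0 + 1 = 1.
  i=1: a_1=9, p_1 = 9*12 + 1 = 109, q_1 = 9*1 + 0 = 9.
  i=2: a_2=7, p_2 = 7*109 + 12 = 775, q_2 = 7*9 + 1 = 64.
  i=3: a_3=10, p_3 = 10*775 + 109 = 7859, q_3 = 10*64 + 9 = 649.
  i=4: a_4=2, p_4 = 2*7859 + 775 = 16493, q_4 = 2*649 + 64 = 1362.
  i=5: a_5=8, p_5 = 8*16493 + 7859 = 139803, q_5 = 8*1362 + 649 = 11545.

12/1, 109/9, 775/64, 7859/649, 16493/1362, 139803/11545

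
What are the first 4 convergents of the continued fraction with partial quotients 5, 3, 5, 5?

Using the convergent recurrence p_i = a_i*p_{i-1} + p_{i-2}, q_i = a_i*q_{i-1} + q_{i-2} with p_{-2}=0, p_{-1}=1, q_{-2}=1, q_{-1}=0:
  i=0: a_0=5, p_0 = 5*1 + 0 = 5, q_0 = 5*0 + 1 = 1.
  i=1: a_1=3, p_1 = 3*5 + 1 = 16, q_1 = 3*1 + 0 = 3.
  i=2: a_2=5, p_2 = 5*16 + 5 = 85, q_2 = 5*3 + 1 = 16.
  i=3: a_3=5, p_3 = 5*85 + 16 = 441, q_3 = 5*16 + 3 = 83.

5/1, 16/3, 85/16, 441/83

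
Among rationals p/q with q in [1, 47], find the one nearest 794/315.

Expand x = 794/315 as a continued fraction with the Euclidean algorithm:
  794 = 2*315 + 164, so a_0 = 2.
  315 = 1*164 + 151, so a_1 = 1.
  164 = 1*151 + 13, so a_2 = 1.
  151 = 11*13 + 8, so a_3 = 11.
  13 = 1*8 + 5, so a_4 = 1.
  8 = 1*5 + 3, so a_5 = 1.
  5 = 1*3 + 2, so a_6 = 1.
  3 = 1*2 + 1, so a_7 = 1.
  2 = 2*1 + 0, so a_8 = 2.
so x = [2; 1, 1, 11, 1, 1, 1, 1, 2].
Convergents (p_i = a_i*p_{i-1} + p_{i-2}, q_i = a_i*q_{i-1} + q_{i-2} with p_{-2}=0, p_{-1}=1, q_{-2}=1, q_{-1}=0), until the denominator exceeds 47:
  i=0: a_0=2, p_0 = 2*1 + 0 = 2, q_0 = 2*0 + 1 = 1.
  i=1: a_1=1, p_1 = 1*2 + 1 = 3, q_1 = 1*1 + 0 = 1.
  i=2: a_2=1, p_2 = 1*3 + 2 = 5, q_2 = 1*1 + 1 = 2.
  i=3: a_3=11, p_3 = 11*5 + 3 = 58, q_3 = 11*2 + 1 = 23.
  i=4: a_4=1, p_4 = 1*58 + 5 = 63, q_4 = 1*23 + 2 = 25.
  i=5: a_5=1, p_5 = 1*63 + 58 = 121, q_5 = 1*25 + 23 = 48.
q_5 = 48 > 47, so the last convergent with denominator <= 47 is p_4/q_4 = 63/25.
The closest fraction with denominator <= 47 is either p_4/q_4 or the intermediate fraction (k*p_4 + p_3)/(k*q_4 + q_3) with the largest k >= 1 whose denominator stays <= 47; these approach x as k grows, and every other convergent or intermediate fraction in range is farther away.
Largest k: floor((47 - q_3)/q_4) = floor((47 - 23)/25) = 0.
Since k = 0, no intermediate fraction beyond p_4/q_4 has denominator <= 47, so the convergent 63/25 is the closest (its error is |794*25 - 63*315|/(315*25) = 5/7875).

63/25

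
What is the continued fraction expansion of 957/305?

Run the Euclidean algorithm on 957 and 305; the successive quotients are the partial quotients a_0, a_1, ... (each step inverts the fractional part left over by the previous one):
  957 = 3*305 + 42, so a_0 = 3.
  305 = 7*42 + 11, so a_1 = 7.
  42 = 3*11 + 9, so a_2 = 3.
  11 = 1*9 + 2, so a_3 = 1.
  9 = 4*2 + 1, so a_4 = 4.
  2 = 2*1 + 0, so a_5 = 2.
The remainder reaches 0 after 6 divisions, so the expansion has 6 partial quotients, read off in order.

[3; 7, 3, 1, 4, 2]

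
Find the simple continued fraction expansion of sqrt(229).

[15; (7, 1, 1, 7, 30)]

Write x_i = (sqrt(229) + m_i)/d_i with (m_0, d_0) = (0, 1). a_0 = floor(sqrt(229)) = 15, since 15^2 = 225 <= 229 < 256 = 16^2.
Iterate m_{i+1} = d_i*a_i - m_i, d_{i+1} = (229 - m_{i+1}^2)/d_i, a_{i+1} = floor((a_0 + m_{i+1})/d_{i+1}):
  m_1 = 1*15 - 0 = 15, d_1 = (229 - 15^2)/1 = 4/1 = 4, a_1 = floor((15 + 15)/4) = 7.
  m_2 = 4*7 - 15 = 13, d_2 = (229 - 13^2)/4 = 60/4 = 15, a_2 = floor((15 + 13)/15) = 1.
  m_3 = 15*1 - 13 = 2, d_3 = (229 - 2^2)/15 = 225/15 = 15, a_3 = floor((15 + 2)/15) = 1.
  m_4 = 15*1 - 2 = 13, d_4 = (229 - 13^2)/15 = 60/15 = 4, a_4 = floor((15 + 13)/4) = 7.
  m_5 = 4*7 - 13 = 15, d_5 = (229 - 15^2)/4 = 4/4 = 1, a_5 = floor((15 + 15)/1) = 30.
  m_6 = 1*30 - 15 = 15, d_6 = (229 - 15^2)/1 = 4/1 = 4: (m_6, d_6) = (m_1, d_1) = (15, 4), so from here the quotients repeat a_1, ..., a_5; the period length is 5.
Hence the expansion of sqrt(229) is a_0 = 15 followed by the repeating block 7, 1, 1, 7, 30 (period 5).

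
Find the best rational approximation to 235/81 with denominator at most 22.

29/10

Expand x = 235/81 as a continued fraction with the Euclidean algorithm:
  235 = 2*81 + 73, so a_0 = 2.
  81 = 1*73 + 8, so a_1 = 1.
  73 = 9*8 + 1, so a_2 = 9.
  8 = 8*1 + 0, so a_3 = 8.
so x = [2; 1, 9, 8].
Convergents (p_i = a_i*p_{i-1} + p_{i-2}, q_i = a_i*q_{i-1} + q_{i-2} with p_{-2}=0, p_{-1}=1, q_{-2}=1, q_{-1}=0), until the denominator exceeds 22:
  i=0: a_0=2, p_0 = 2*1 + 0 = 2, q_0 = 2*0 + 1 = 1.
  i=1: a_1=1, p_1 = 1*2 + 1 = 3, q_1 = 1*1 + 0 = 1.
  i=2: a_2=9, p_2 = 9*3 + 2 = 29, q_2 = 9*1 + 1 = 10.
  i=3: a_3=8, p_3 = 8*29 + 3 = 235, q_3 = 8*10 + 1 = 81.
q_3 = 81 > 22, so the last convergent with denominator <= 22 is p_2/q_2 = 29/10.
The closest fraction with denominator <= 22 is either p_2/q_2 or the intermediate fraction (k*p_2 + p_1)/(k*q_2 + q_1) with the largest k >= 1 whose denominator stays <= 22; these approach x as k grows, and every other convergent or intermediate fraction in range is farther away.
Largest k: floor((22 - q_1)/q_2) = floor((22 - 1)/10) = 2.
That gives (2*29 + 3)/(2*10 + 1) = 61/21.
Compare the errors: |x - 29/10| = |235*10 - 29*81|/(81*10) = 1/810, and |x - 61/21| = |235*21 - 61*81|/(81*21) = 6/1701.
Cross-multiplying, 1*1701 = 1701 < 4860 = 6*810, so 1/810 is smaller: the convergent 29/10 is closer to x than 61/21.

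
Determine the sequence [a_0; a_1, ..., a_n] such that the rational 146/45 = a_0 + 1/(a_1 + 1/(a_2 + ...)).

Run the Euclidean algorithm on 146 and 45; the successive quotients are the partial quotients a_0, a_1, ... (each step inverts the fractional part left over by the previous one):
  146 = 3*45 + 11, so a_0 = 3.
  45 = 4*11 + 1, so a_1 = 4.
  11 = 11*1 + 0, so a_2 = 11.
The remainder reaches 0 after 3 divisions, so the expansion has 3 partial quotients, read off in order.

[3; 4, 11]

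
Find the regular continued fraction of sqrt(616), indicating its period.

Write x_i = (sqrt(616) + m_i)/d_i with (m_0, d_0) = (0, 1). a_0 = floor(sqrt(616)) = 24, since 24^2 = 576 <= 616 < 625 = 25^2.
Iterate m_{i+1} = d_i*a_i - m_i, d_{i+1} = (616 - m_{i+1}^2)/d_i, a_{i+1} = floor((a_0 + m_{i+1})/d_{i+1}):
  m_1 = 1*24 - 0 = 24, d_1 = (616 - 24^2)/1 = 40/1 = 40, a_1 = floor((24 + 24)/40) = 1.
  m_2 = 40*1 - 24 = 16, d_2 = (616 - 16^2)/40 = 360/40 = 9, a_2 = floor((24 + 16)/9) = 4.
  m_3 = 9*4 - 16 = 20, d_3 = (616 - 20^2)/9 = 216/9 = 24, a_3 = floor((24 + 20)/24) = 1.
  m_4 = 24*1 - 20 = 4, d_4 = (616 - 4^2)/24 = 600/24 = 25, a_4 = floor((24 + 4)/25) = 1.
  m_5 = 25*1 - 4 = 21, d_5 = (616 - 21^2)/25 = 175/25 = 7, a_5 = floor((24 + 21)/7) = 6.
  m_6 = 7*6 - 21 = 21, d_6 = (616 - 21^2)/7 = 175/7 = 25, a_6 = floor((24 + 21)/25) = 1.
  m_7 = 25*1 - 21 = 4, d_7 = (616 - 4^2)/25 = 600/25 = 24, a_7 = floor((24 + 4)/24) = 1.
  m_8 = 24*1 - 4 = 20, d_8 = (616 - 20^2)/24 = 216/24 = 9, a_8 = floor((24 + 20)/9) = 4.
  m_9 = 9*4 - 20 = 16, d_9 = (616 - 16^2)/9 = 360/9 = 40, a_9 = floor((24 + 16)/40) = 1.
  m_10 = 40*1 - 16 = 24, d_10 = (616 - 24^2)/40 = 40/40 = 1, a_10 = floor((24 + 24)/1) = 48.
  m_11 = 1*48 - 24 = 24, d_11 = (616 - 24^2)/1 = 40/1 = 40: (m_11, d_11) = (m_1, d_1) = (24, 40), so from here the quotients repeat a_1, ..., a_10; the period length is 10.
Hence the expansion of sqrt(616) is a_0 = 24 followed by the repeating block 1, 4, 1, 1, 6, 1, 1, 4, 1, 48 (period 10).

[24; (1, 4, 1, 1, 6, 1, 1, 4, 1, 48)]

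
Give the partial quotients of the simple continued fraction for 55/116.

[0; 2, 9, 6]

Run the Euclidean algorithm on 55 and 116; the successive quotients are the partial quotients a_0, a_1, ... (each step inverts the fractional part left over by the previous one):
  55 = 0*116 + 55, so a_0 = 0.
  116 = 2*55 + 6, so a_1 = 2.
  55 = 9*6 + 1, so a_2 = 9.
  6 = 6*1 + 0, so a_3 = 6.
The remainder reaches 0 after 4 divisions, so the expansion has 4 partial quotients, read off in order.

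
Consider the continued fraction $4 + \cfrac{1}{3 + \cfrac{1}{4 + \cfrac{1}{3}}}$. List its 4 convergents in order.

4/1, 13/3, 56/13, 181/42

Using the convergent recurrence p_i = a_i*p_{i-1} + p_{i-2}, q_i = a_i*q_{i-1} + q_{i-2} with p_{-2}=0, p_{-1}=1, q_{-2}=1, q_{-1}=0:
  i=0: a_0=4, p_0 = 4*1 + 0 = 4, q_0 = 4*0 + 1 = 1.
  i=1: a_1=3, p_1 = 3*4 + 1 = 13, q_1 = 3*1 + 0 = 3.
  i=2: a_2=4, p_2 = 4*13 + 4 = 56, q_2 = 4*3 + 1 = 13.
  i=3: a_3=3, p_3 = 3*56 + 13 = 181, q_3 = 3*13 + 3 = 42.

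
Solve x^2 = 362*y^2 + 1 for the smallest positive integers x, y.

First expand sqrt(362) as a continued fraction. With x_i = (sqrt(362) + m_i)/d_i and (m_0, d_0) = (0, 1): a_0 = floor(sqrt(362)) = 19, since 19^2 = 361 <= 362 < 400 = 20^2.
Iterate m_{i+1} = d_i*a_i - m_i, d_{i+1} = (362 - m_{i+1}^2)/d_i, a_{i+1} = floor((a_0 + m_{i+1})/d_{i+1}):
  m_1 = 1*19 - 0 = 19, d_1 = (362 - 19^2)/1 = 1/1 = 1, a_1 = floor((19 + 19)/1) = 38.
  m_2 = 1*38 - 19 = 19, d_2 = (362 - 19^2)/1 = 1/1 = 1: (m_2, d_2) = (m_1, d_1) = (19, 1), so from here the quotient a_1 repeats; the period length is 1.
So sqrt(362) = [19; (38)] with period length k = 1.
k is odd, so (p_{k-1}, q_{k-1}) only solves x^2 - 362y^2 = -1 and the fundamental solution of x^2 - 362y^2 = 1 is (p_{2k-1}, q_{2k-1}) = (p_1, q_1); compute convergents through index 1, running through the period twice.
Convergents (p_i = a_i*p_{i-1} + p_{i-2}, q_i = a_i*q_{i-1} + q_{i-2} with p_{-2}=0, p_{-1}=1, q_{-2}=1, q_{-1}=0):
  i=0: a_0=19, p_0 = 19*1 + 0 = 19, q_0 = 19*0 + 1 = 1.
  i=1: a_1=38, p_1 = 38*19 + 1 = 723, q_1 = 38*1 + 0 = 38.
Indeed p_0^2 - 362*q_0^2 = 361 - 362 = -1, not +1.
Check: 723^2 - 362*38^2 = 522729 - 522728 = 1, so (x, y) = (723, 38) solves the equation, and by the theorem it is the least positive solution.

(x, y) = (723, 38)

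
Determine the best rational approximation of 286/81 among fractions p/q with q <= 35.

Expand x = 286/81 as a continued fraction with the Euclidean algorithm:
  286 = 3*81 + 43, so a_0 = 3.
  81 = 1*43 + 38, so a_1 = 1.
  43 = 1*38 + 5, so a_2 = 1.
  38 = 7*5 + 3, so a_3 = 7.
  5 = 1*3 + 2, so a_4 = 1.
  3 = 1*2 + 1, so a_5 = 1.
  2 = 2*1 + 0, so a_6 = 2.
so x = [3; 1, 1, 7, 1, 1, 2].
Convergents (p_i = a_i*p_{i-1} + p_{i-2}, q_i = a_i*q_{i-1} + q_{i-2} with p_{-2}=0, p_{-1}=1, q_{-2}=1, q_{-1}=0), until the denominator exceeds 35:
  i=0: a_0=3, p_0 = 3*1 + 0 = 3, q_0 = 3*0 + 1 = 1.
  i=1: a_1=1, p_1 = 1*3 + 1 = 4, q_1 = 1*1 + 0 = 1.
  i=2: a_2=1, p_2 = 1*4 + 3 = 7, q_2 = 1*1 + 1 = 2.
  i=3: a_3=7, p_3 = 7*7 + 4 = 53, q_3 = 7*2 + 1 = 15.
  i=4: a_4=1, p_4 = 1*53 + 7 = 60, q_4 = 1*15 + 2 = 17.
  i=5: a_5=1, p_5 = 1*60 + 53 = 113, q_5 = 1*17 + 15 = 32.
  i=6: a_6=2, p_6 = 2*113 + 60 = 286, q_6 = 2*32 + 17 = 81.
q_6 = 81 > 35, so the last convergent with denominator <= 35 is p_5/q_5 = 113/32.
The closest fraction with denominator <= 35 is either p_5/q_5 or the intermediate fraction (k*p_5 + p_4)/(k*q_5 + q_4) with the largest k >= 1 whose denominator stays <= 35; these approach x as k grows, and every other convergent or intermediate fraction in range is farther away.
Largest k: floor((35 - q_4)/q_5) = floor((35 - 17)/32) = 0.
Since k = 0, no intermediate fraction beyond p_5/q_5 has denominator <= 35, so the convergent 113/32 is the closest (its error is |286*32 - 113*81|/(81*32) = 1/2592).

113/32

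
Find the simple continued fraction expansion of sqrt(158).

[12; (1, 1, 3, 12, 3, 1, 1, 24)]

Write x_i = (sqrt(158) + m_i)/d_i with (m_0, d_0) = (0, 1). a_0 = floor(sqrt(158)) = 12, since 12^2 = 144 <= 158 < 169 = 13^2.
Iterate m_{i+1} = d_i*a_i - m_i, d_{i+1} = (158 - m_{i+1}^2)/d_i, a_{i+1} = floor((a_0 + m_{i+1})/d_{i+1}):
  m_1 = 1*12 - 0 = 12, d_1 = (158 - 12^2)/1 = 14/1 = 14, a_1 = floor((12 + 12)/14) = 1.
  m_2 = 14*1 - 12 = 2, d_2 = (158 - 2^2)/14 = 154/14 = 11, a_2 = floor((12 + 2)/11) = 1.
  m_3 = 11*1 - 2 = 9, d_3 = (158 - 9^2)/11 = 77/11 = 7, a_3 = floor((12 + 9)/7) = 3.
  m_4 = 7*3 - 9 = 12, d_4 = (158 - 12^2)/7 = 14/7 = 2, a_4 = floor((12 + 12)/2) = 12.
  m_5 = 2*12 - 12 = 12, d_5 = (158 - 12^2)/2 = 14/2 = 7, a_5 = floor((12 + 12)/7) = 3.
  m_6 = 7*3 - 12 = 9, d_6 = (158 - 9^2)/7 = 77/7 = 11, a_6 = floor((12 + 9)/11) = 1.
  m_7 = 11*1 - 9 = 2, d_7 = (158 - 2^2)/11 = 154/11 = 14, a_7 = floor((12 + 2)/14) = 1.
  m_8 = 14*1 - 2 = 12, d_8 = (158 - 12^2)/14 = 14/14 = 1, a_8 = floor((12 + 12)/1) = 24.
  m_9 = 1*24 - 12 = 12, d_9 = (158 - 12^2)/1 = 14/1 = 14: (m_9, d_9) = (m_1, d_1) = (12, 14), so from here the quotients repeat a_1, ..., a_8; the period length is 8.
Hence the expansion of sqrt(158) is a_0 = 12 followed by the repeating block 1, 1, 3, 12, 3, 1, 1, 24 (period 8).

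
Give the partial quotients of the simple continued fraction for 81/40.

Run the Euclidean algorithm on 81 and 40; the successive quotients are the partial quotients a_0, a_1, ... (each step inverts the fractional part left over by the previous one):
  81 = 2*40 + 1, so a_0 = 2.
  40 = 40*1 + 0, so a_1 = 40.
The remainder reaches 0 after 2 divisions, so the expansion has 2 partial quotients, read off in order.

[2; 40]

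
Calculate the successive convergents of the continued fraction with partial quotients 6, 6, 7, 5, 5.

Using the convergent recurrence p_i = a_i*p_{i-1} + p_{i-2}, q_i = a_i*q_{i-1} + q_{i-2} with p_{-2}=0, p_{-1}=1, q_{-2}=1, q_{-1}=0:
  i=0: a_0=6, p_0 = 6*1 + 0 = 6, q_0 = 6*0 + 1 = 1.
  i=1: a_1=6, p_1 = 6*6 + 1 = 37, q_1 = 6*1 + 0 = 6.
  i=2: a_2=7, p_2 = 7*37 + 6 = 265, q_2 = 7*6 + 1 = 43.
  i=3: a_3=5, p_3 = 5*265 + 37 = 1362, q_3 = 5*43 + 6 = 221.
  i=4: a_4=5, p_4 = 5*1362 + 265 = 7075, q_4 = 5*221 + 43 = 1148.

6/1, 37/6, 265/43, 1362/221, 7075/1148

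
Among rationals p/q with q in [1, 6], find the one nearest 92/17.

27/5

Expand x = 92/17 as a continued fraction with the Euclidean algorithm:
  92 = 5*17 + 7, so a_0 = 5.
  17 = 2*7 + 3, so a_1 = 2.
  7 = 2*3 + 1, so a_2 = 2.
  3 = 3*1 + 0, so a_3 = 3.
so x = [5; 2, 2, 3].
Convergents (p_i = a_i*p_{i-1} + p_{i-2}, q_i = a_i*q_{i-1} + q_{i-2} with p_{-2}=0, p_{-1}=1, q_{-2}=1, q_{-1}=0), until the denominator exceeds 6:
  i=0: a_0=5, p_0 = 5*1 + 0 = 5, q_0 = 5*0 + 1 = 1.
  i=1: a_1=2, p_1 = 2*5 + 1 = 11, q_1 = 2*1 + 0 = 2.
  i=2: a_2=2, p_2 = 2*11 + 5 = 27, q_2 = 2*2 + 1 = 5.
  i=3: a_3=3, p_3 = 3*27 + 11 = 92, q_3 = 3*5 + 2 = 17.
q_3 = 17 > 6, so the last convergent with denominator <= 6 is p_2/q_2 = 27/5.
The closest fraction with denominator <= 6 is either p_2/q_2 or the intermediate fraction (k*p_2 + p_1)/(k*q_2 + q_1) with the largest k >= 1 whose denominator stays <= 6; these approach x as k grows, and every other convergent or intermediate fraction in range is farther away.
Largest k: floor((6 - q_1)/q_2) = floor((6 - 2)/5) = 0.
Since k = 0, no intermediate fraction beyond p_2/q_2 has denominator <= 6, so the convergent 27/5 is the closest (its error is |92*5 - 27*17|/(17*5) = 1/85).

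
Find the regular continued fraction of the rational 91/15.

[6; 15]

Run the Euclidean algorithm on 91 and 15; the successive quotients are the partial quotients a_0, a_1, ... (each step inverts the fractional part left over by the previous one):
  91 = 6*15 + 1, so a_0 = 6.
  15 = 15*1 + 0, so a_1 = 15.
The remainder reaches 0 after 2 divisions, so the expansion has 2 partial quotients, read off in order.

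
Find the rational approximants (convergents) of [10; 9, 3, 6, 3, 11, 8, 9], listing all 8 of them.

Using the convergent recurrence p_i = a_i*p_{i-1} + p_{i-2}, q_i = a_i*q_{i-1} + q_{i-2} with p_{-2}=0, p_{-1}=1, q_{-2}=1, q_{-1}=0:
  i=0: a_0=10, p_0 = 10*1 + 0 = 10, q_0 = 10*0 + 1 = 1.
  i=1: a_1=9, p_1 = 9*10 + 1 = 91, q_1 = 9*1 + 0 = 9.
  i=2: a_2=3, p_2 = 3*91 + 10 = 283, q_2 = 3*9 + 1 = 28.
  i=3: a_3=6, p_3 = 6*283 + 91 = 1789, q_3 = 6*28 + 9 = 177.
  i=4: a_4=3, p_4 = 3*1789 + 283 = 5650, q_4 = 3*177 + 28 = 559.
  i=5: a_5=11, p_5 = 11*5650 + 1789 = 63939, q_5 = 11*559 + 177 = 6326.
  i=6: a_6=8, p_6 = 8*63939 + 5650 = 517162, q_6 = 8*6326 + 559 = 51167.
  i=7: a_7=9, p_7 = 9*517162 + 63939 = 4718397, q_7 = 9*51167 + 6326 = 466829.

10/1, 91/9, 283/28, 1789/177, 5650/559, 63939/6326, 517162/51167, 4718397/466829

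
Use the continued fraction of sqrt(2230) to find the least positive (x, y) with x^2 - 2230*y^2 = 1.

First expand sqrt(2230) as a continued fraction. With x_i = (sqrt(2230) + m_i)/d_i and (m_0, d_0) = (0, 1): a_0 = floor(sqrt(2230)) = 47, since 47^2 = 2209 <= 2230 < 2304 = 48^2.
Iterate m_{i+1} = d_i*a_i - m_i, d_{i+1} = (2230 - m_{i+1}^2)/d_i, a_{i+1} = floor((a_0 + m_{i+1})/d_{i+1}):
  m_1 = 1*47 - 0 = 47, d_1 = (2230 - 47^2)/1 = 21/1 = 21, a_1 = floor((47 + 47)/21) = 4.
  m_2 = 21*4 - 47 = 37, d_2 = (2230 - 37^2)/21 = 861/21 = 41, a_2 = floor((47 + 37)/41) = 2.
  m_3 = 41*2 - 37 = 45, d_3 = (2230 - 45^2)/41 = 205/41 = 5, a_3 = floor((47 + 45)/5) = 18.
  m_4 = 5*18 - 45 = 45, d_4 = (2230 - 45^2)/5 = 205/5 = 41, a_4 = floor((47 + 45)/41) = 2.
  m_5 = 41*2 - 45 = 37, d_5 = (2230 - 37^2)/41 = 861/41 = 21, a_5 = floor((47 + 37)/21) = 4.
  m_6 = 21*4 - 37 = 47, d_6 = (2230 - 47^2)/21 = 21/21 = 1, a_6 = floor((47 + 47)/1) = 94.
  m_7 = 1*94 - 47 = 47, d_7 = (2230 - 47^2)/1 = 21/1 = 21: (m_7, d_7) = (m_1, d_1) = (47, 21), so from here the quotients repeat a_1, ..., a_6; the period length is 6.
So sqrt(2230) = [47; (4, 2, 18, 2, 4, 94)] with period length k = 6.
k is even, so the fundamental solution of x^2 - 2230y^2 = 1 is (p_{k-1}, q_{k-1}) = (p_5, q_5); compute convergents through index 5.
Convergents (p_i = a_i*p_{i-1} + p_{i-2}, q_i = a_i*q_{i-1} + q_{i-2} with p_{-2}=0, p_{-1}=1, q_{-2}=1, q_{-1}=0):
  i=0: a_0=47, p_0 = 47*1 + 0 = 47, q_0 = 47*0 + 1 = 1.
  i=1: a_1=4, p_1 = 4*47 + 1 = 189, q_1 = 4*1 + 0 = 4.
  i=2: a_2=2, p_2 = 2*189 + 47 = 425, q_2 = 2*4 + 1 = 9.
  i=3: a_3=18, p_3 = 18*425 + 189 = 7839, q_3 = 18*9 + 4 = 166.
  i=4: a_4=2, p_4 = 2*7839 + 425 = 16103, q_4 = 2*166 + 9 = 341.
  i=5: a_5=4, p_5 = 4*16103 + 7839 = 72251, q_5 = 4*341 + 166 = 1530.
Check: 72251^2 - 2230*1530^2 = 5220207001 - 5220207000 = 1, so (x, y) = (72251, 1530) solves the equation, and by the theorem it is the least positive solution.

(x, y) = (72251, 1530)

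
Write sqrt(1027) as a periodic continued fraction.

[32; (21, 2, 1, 6, 2, 4, 2, 6, 1, 2, 21, 64)]

Write x_i = (sqrt(1027) + m_i)/d_i with (m_0, d_0) = (0, 1). a_0 = floor(sqrt(1027)) = 32, since 32^2 = 1024 <= 1027 < 1089 = 33^2.
Iterate m_{i+1} = d_i*a_i - m_i, d_{i+1} = (1027 - m_{i+1}^2)/d_i, a_{i+1} = floor((a_0 + m_{i+1})/d_{i+1}):
  m_1 = 1*32 - 0 = 32, d_1 = (1027 - 32^2)/1 = 3/1 = 3, a_1 = floor((32 + 32)/3) = 21.
  m_2 = 3*21 - 32 = 31, d_2 = (1027 - 31^2)/3 = 66/3 = 22, a_2 = floor((32 + 31)/22) = 2.
  m_3 = 22*2 - 31 = 13, d_3 = (1027 - 13^2)/22 = 858/22 = 39, a_3 = floor((32 + 13)/39) = 1.
  m_4 = 39*1 - 13 = 26, d_4 = (1027 - 26^2)/39 = 351/39 = 9, a_4 = floor((32 + 26)/9) = 6.
  m_5 = 9*6 - 26 = 28, d_5 = (1027 - 28^2)/9 = 243/9 = 27, a_5 = floor((32 + 28)/27) = 2.
  m_6 = 27*2 - 28 = 26, d_6 = (1027 - 26^2)/27 = 351/27 = 13, a_6 = floor((32 + 26)/13) = 4.
  m_7 = 13*4 - 26 = 26, d_7 = (1027 - 26^2)/13 = 351/13 = 27, a_7 = floor((32 + 26)/27) = 2.
  m_8 = 27*2 - 26 = 28, d_8 = (1027 - 28^2)/27 = 243/27 = 9, a_8 = floor((32 + 28)/9) = 6.
  m_9 = 9*6 - 28 = 26, d_9 = (1027 - 26^2)/9 = 351/9 = 39, a_9 = floor((32 + 26)/39) = 1.
  m_10 = 39*1 - 26 = 13, d_10 = (1027 - 13^2)/39 = 858/39 = 22, a_10 = floor((32 + 13)/22) = 2.
  m_11 = 22*2 - 13 = 31, d_11 = (1027 - 31^2)/22 = 66/22 = 3, a_11 = floor((32 + 31)/3) = 21.
  m_12 = 3*21 - 31 = 32, d_12 = (1027 - 32^2)/3 = 3/3 = 1, a_12 = floor((32 + 32)/1) = 64.
  m_13 = 1*64 - 32 = 32, d_13 = (1027 - 32^2)/1 = 3/1 = 3: (m_13, d_13) = (m_1, d_1) = (32, 3), so from here the quotients repeat a_1, ..., a_12; the period length is 12.
Hence the expansion of sqrt(1027) is a_0 = 32 followed by the repeating block 21, 2, 1, 6, 2, 4, 2, 6, 1, 2, 21, 64 (period 12).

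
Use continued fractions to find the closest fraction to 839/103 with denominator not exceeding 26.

Expand x = 839/103 as a continued fraction with the Euclidean algorithm:
  839 = 8*103 + 15, so a_0 = 8.
  103 = 6*15 + 13, so a_1 = 6.
  15 = 1*13 + 2, so a_2 = 1.
  13 = 6*2 + 1, so a_3 = 6.
  2 = 2*1 + 0, so a_4 = 2.
so x = [8; 6, 1, 6, 2].
Convergents (p_i = a_i*p_{i-1} + p_{i-2}, q_i = a_i*q_{i-1} + q_{i-2} with p_{-2}=0, p_{-1}=1, q_{-2}=1, q_{-1}=0), until the denominator exceeds 26:
  i=0: a_0=8, p_0 = 8*1 + 0 = 8, q_0 = 8*0 + 1 = 1.
  i=1: a_1=6, p_1 = 6*8 + 1 = 49, q_1 = 6*1 + 0 = 6.
  i=2: a_2=1, p_2 = 1*49 + 8 = 57, q_2 = 1*6 + 1 = 7.
  i=3: a_3=6, p_3 = 6*57 + 49 = 391, q_3 = 6*7 + 6 = 48.
q_3 = 48 > 26, so the last convergent with denominator <= 26 is p_2/q_2 = 57/7.
The closest fraction with denominator <= 26 is either p_2/q_2 or the intermediate fraction (k*p_2 + p_1)/(k*q_2 + q_1) with the largest k >= 1 whose denominator stays <= 26; these approach x as k grows, and every other convergent or intermediate fraction in range is farther away.
Largest k: floor((26 - q_1)/q_2) = floor((26 - 6)/7) = 2.
That gives (2*57 + 49)/(2*7 + 6) = 163/20.
Compare the errors: |x - 57/7| = |839*7 - 57*103|/(103*7) = 2/721, and |x - 163/20| = |839*20 - 163*103|/(103*20) = 9/2060.
Cross-multiplying, 2*2060 = 4120 < 6489 = 9*721, so 2/721 is smaller: the convergent 57/7 is closer to x than 163/20.

57/7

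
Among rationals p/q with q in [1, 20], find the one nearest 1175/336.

Expand x = 1175/336 as a continued fraction with the Euclidean algorithm:
  1175 = 3*336 + 167, so a_0 = 3.
  336 = 2*167 + 2, so a_1 = 2.
  167 = 83*2 + 1, so a_2 = 83.
  2 = 2*1 + 0, so a_3 = 2.
so x = [3; 2, 83, 2].
Convergents (p_i = a_i*p_{i-1} + p_{i-2}, q_i = a_i*q_{i-1} + q_{i-2} with p_{-2}=0, p_{-1}=1, q_{-2}=1, q_{-1}=0), until the denominator exceeds 20:
  i=0: a_0=3, p_0 = 3*1 + 0 = 3, q_0 = 3*0 + 1 = 1.
  i=1: a_1=2, p_1 = 2*3 + 1 = 7, q_1 = 2*1 + 0 = 2.
  i=2: a_2=83, p_2 = 83*7 + 3 = 584, q_2 = 83*2 + 1 = 167.
q_2 = 167 > 20, so the last convergent with denominator <= 20 is p_1/q_1 = 7/2.
The closest fraction with denominator <= 20 is either p_1/q_1 or the intermediate fraction (k*p_1 + p_0)/(k*q_1 + q_0) with the largest k >= 1 whose denominator stays <= 20; these approach x as k grows, and every other convergent or intermediate fraction in range is farther away.
Largest k: floor((20 - q_0)/q_1) = floor((20 - 1)/2) = 9.
That gives (9*7 + 3)/(9*2 + 1) = 66/19.
Compare the errors: |x - 7/2| = |1175*2 - 7*336|/(336*2) = 2/672, and |x - 66/19| = |1175*19 - 66*336|/(336*19) = 149/6384.
Cross-multiplying, 2*6384 = 12768 < 100128 = 149*672, so 2/672 is smaller: the convergent 7/2 is closer to x than 66/19.

7/2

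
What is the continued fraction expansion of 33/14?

Run the Euclidean algorithm on 33 and 14; the successive quotients are the partial quotients a_0, a_1, ... (each step inverts the fractional part left over by the previous one):
  33 = 2*14 + 5, so a_0 = 2.
  14 = 2*5 + 4, so a_1 = 2.
  5 = 1*4 + 1, so a_2 = 1.
  4 = 4*1 + 0, so a_3 = 4.
The remainder reaches 0 after 4 divisions, so the expansion has 4 partial quotients, read off in order.

[2; 2, 1, 4]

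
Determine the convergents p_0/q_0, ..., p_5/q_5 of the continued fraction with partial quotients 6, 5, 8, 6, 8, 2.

6/1, 31/5, 254/41, 1555/251, 12694/2049, 26943/4349

Using the convergent recurrence p_i = a_i*p_{i-1} + p_{i-2}, q_i = a_i*q_{i-1} + q_{i-2} with p_{-2}=0, p_{-1}=1, q_{-2}=1, q_{-1}=0:
  i=0: a_0=6, p_0 = 6*1 + 0 = 6, q_0 = 6*0 + 1 = 1.
  i=1: a_1=5, p_1 = 5*6 + 1 = 31, q_1 = 5*1 + 0 = 5.
  i=2: a_2=8, p_2 = 8*31 + 6 = 254, q_2 = 8*5 + 1 = 41.
  i=3: a_3=6, p_3 = 6*254 + 31 = 1555, q_3 = 6*41 + 5 = 251.
  i=4: a_4=8, p_4 = 8*1555 + 254 = 12694, q_4 = 8*251 + 41 = 2049.
  i=5: a_5=2, p_5 = 2*12694 + 1555 = 26943, q_5 = 2*2049 + 251 = 4349.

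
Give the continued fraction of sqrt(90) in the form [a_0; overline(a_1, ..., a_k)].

Write x_i = (sqrt(90) + m_i)/d_i with (m_0, d_0) = (0, 1). a_0 = floor(sqrt(90)) = 9, since 9^2 = 81 <= 90 < 100 = 10^2.
Iterate m_{i+1} = d_i*a_i - m_i, d_{i+1} = (90 - m_{i+1}^2)/d_i, a_{i+1} = floor((a_0 + m_{i+1})/d_{i+1}):
  m_1 = 1*9 - 0 = 9, d_1 = (90 - 9^2)/1 = 9/1 = 9, a_1 = floor((9 + 9)/9) = 2.
  m_2 = 9*2 - 9 = 9, d_2 = (90 - 9^2)/9 = 9/9 = 1, a_2 = floor((9 + 9)/1) = 18.
  m_3 = 1*18 - 9 = 9, d_3 = (90 - 9^2)/1 = 9/1 = 9: (m_3, d_3) = (m_1, d_1) = (9, 9), so from here the quotients repeat a_1, a_2; the period length is 2.
Hence the expansion of sqrt(90) is a_0 = 9 followed by the repeating block 2, 18 (period 2).

[9; overline(2, 18)]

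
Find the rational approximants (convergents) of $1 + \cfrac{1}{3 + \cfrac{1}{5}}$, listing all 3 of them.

1/1, 4/3, 21/16

Using the convergent recurrence p_i = a_i*p_{i-1} + p_{i-2}, q_i = a_i*q_{i-1} + q_{i-2} with p_{-2}=0, p_{-1}=1, q_{-2}=1, q_{-1}=0:
  i=0: a_0=1, p_0 = 1*1 + 0 = 1, q_0 = 1*0 + 1 = 1.
  i=1: a_1=3, p_1 = 3*1 + 1 = 4, q_1 = 3*1 + 0 = 3.
  i=2: a_2=5, p_2 = 5*4 + 1 = 21, q_2 = 5*3 + 1 = 16.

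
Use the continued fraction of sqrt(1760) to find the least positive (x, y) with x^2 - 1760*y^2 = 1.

First expand sqrt(1760) as a continued fraction. With x_i = (sqrt(1760) + m_i)/d_i and (m_0, d_0) = (0, 1): a_0 = floor(sqrt(1760)) = 41, since 41^2 = 1681 <= 1760 < 1764 = 42^2.
Iterate m_{i+1} = d_i*a_i - m_i, d_{i+1} = (1760 - m_{i+1}^2)/d_i, a_{i+1} = floor((a_0 + m_{i+1})/d_{i+1}):
  m_1 = 1*41 - 0 = 41, d_1 = (1760 - 41^2)/1 = 79/1 = 79, a_1 = floor((41 + 41)/79) = 1.
  m_2 = 79*1 - 41 = 38, d_2 = (1760 - 38^2)/79 = 316/79 = 4, a_2 = floor((41 + 38)/4) = 19.
  m_3 = 4*19 - 38 = 38, d_3 = (1760 - 38^2)/4 = 316/4 = 79, a_3 = floor((41 + 38)/79) = 1.
  m_4 = 79*1 - 38 = 41, d_4 = (1760 - 41^2)/79 = 79/79 = 1, a_4 = floor((41 + 41)/1) = 82.
  m_5 = 1*82 - 41 = 41, d_5 = (1760 - 41^2)/1 = 79/1 = 79: (m_5, d_5) = (m_1, d_1) = (41, 79), so from here the quotients repeat a_1, ..., a_4; the period length is 4.
So sqrt(1760) = [41; (1, 19, 1, 82)] with period length k = 4.
k is even, so the fundamental solution of x^2 - 1760y^2 = 1 is (p_{k-1}, q_{k-1}) = (p_3, q_3); compute convergents through index 3.
Convergents (p_i = a_i*p_{i-1} + p_{i-2}, q_i = a_i*q_{i-1} + q_{i-2} with p_{-2}=0, p_{-1}=1, q_{-2}=1, q_{-1}=0):
  i=0: a_0=41, p_0 = 41*1 + 0 = 41, q_0 = 41*0 + 1 = 1.
  i=1: a_1=1, p_1 = 1*41 + 1 = 42, q_1 = 1*1 + 0 = 1.
  i=2: a_2=19, p_2 = 19*42 + 41 = 839, q_2 = 19*1 + 1 = 20.
  i=3: a_3=1, p_3 = 1*839 + 42 = 881, q_3 = 1*20 + 1 = 21.
Check: 881^2 - 1760*21^2 = 776161 - 776160 = 1, so (x, y) = (881, 21) solves the equation, and by the theorem it is the least positive solution.

(x, y) = (881, 21)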